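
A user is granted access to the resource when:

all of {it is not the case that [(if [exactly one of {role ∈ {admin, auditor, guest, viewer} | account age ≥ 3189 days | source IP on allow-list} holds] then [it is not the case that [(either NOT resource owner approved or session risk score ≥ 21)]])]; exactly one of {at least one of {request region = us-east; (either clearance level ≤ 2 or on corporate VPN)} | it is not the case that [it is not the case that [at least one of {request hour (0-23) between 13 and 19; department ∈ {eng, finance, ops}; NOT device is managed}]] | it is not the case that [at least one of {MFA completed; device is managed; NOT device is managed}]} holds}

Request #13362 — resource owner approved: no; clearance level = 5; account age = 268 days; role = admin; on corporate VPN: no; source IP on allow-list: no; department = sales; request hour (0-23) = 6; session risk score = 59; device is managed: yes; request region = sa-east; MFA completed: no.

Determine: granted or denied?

Atomic conditions:
  role ∈ {admin, auditor, guest, viewer}: admin is in the set → true
  account age ≥ 3189 days: 268 ≥ 3189 is false
  source IP on allow-list: no → false
  NOT resource owner approved: no → true
  session risk score ≥ 21: 59 ≥ 21 is true
  request region = us-east: sa-east == us-east is false
  clearance level ≤ 2: 5 ≤ 2 is false
  on corporate VPN: no → false
  request hour (0-23) between 13 and 19: 6 in [13, 19] is false
  department ∈ {eng, finance, ops}: sales is not in the set → false
  NOT device is managed: yes → false
  MFA completed: no → false
  device is managed: yes → true
Combine:
[1.1.1] exactly-one(true, false, false) = true
[1.1.2.1] true OR true = true
[1.1.2] NOT true = false
[1.1] true → false = false
[1] NOT false = true
[2.1.2] false OR false = false
[2.1] false OR false = false
[2.2.1.1] false OR false OR false = false
[2.2.1] NOT false = true
[2.2] NOT true = false
[2.3.1] false OR true OR false = true
[2.3] NOT true = false
[2] exactly-one(false, false, false) = false
[root] true AND false = false
Overall: false → denied

Denied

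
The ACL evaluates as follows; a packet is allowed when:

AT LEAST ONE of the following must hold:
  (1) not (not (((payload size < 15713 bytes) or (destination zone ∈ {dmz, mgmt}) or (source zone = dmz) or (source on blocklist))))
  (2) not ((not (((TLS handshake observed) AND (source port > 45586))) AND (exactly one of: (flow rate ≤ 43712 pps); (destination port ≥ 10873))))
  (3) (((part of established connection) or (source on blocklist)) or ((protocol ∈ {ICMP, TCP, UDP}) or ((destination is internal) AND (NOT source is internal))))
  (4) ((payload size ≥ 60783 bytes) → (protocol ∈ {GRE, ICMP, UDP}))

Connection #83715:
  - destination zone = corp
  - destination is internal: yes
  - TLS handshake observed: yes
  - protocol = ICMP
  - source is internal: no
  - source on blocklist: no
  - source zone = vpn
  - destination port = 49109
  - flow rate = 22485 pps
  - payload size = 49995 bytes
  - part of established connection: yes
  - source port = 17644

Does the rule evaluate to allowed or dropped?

Atomic conditions:
  payload size < 15713 bytes: 49995 < 15713 is false
  destination zone ∈ {dmz, mgmt}: corp is not in the set → false
  source zone = dmz: vpn == dmz is false
  source on blocklist: no → false
  TLS handshake observed: yes → true
  source port > 45586: 17644 > 45586 is false
  flow rate ≤ 43712 pps: 22485 ≤ 43712 is true
  destination port ≥ 10873: 49109 ≥ 10873 is true
  part of established connection: yes → true
  protocol ∈ {ICMP, TCP, UDP}: ICMP is in the set → true
  destination is internal: yes → true
  NOT source is internal: no → true
  payload size ≥ 60783 bytes: 49995 ≥ 60783 is false
  protocol ∈ {GRE, ICMP, UDP}: ICMP is in the set → true
Combine:
[1.1.1] false OR false OR false OR false = false
[1.1] NOT false = true
[1] NOT true = false
[2.1.1.1] true AND false = false
[2.1.1] NOT false = true
[2.1.2] exactly-one(true, true) = false
[2.1] true AND false = false
[2] NOT false = true
[3.1] true OR false = true
[3.2.2] true AND true = true
[3.2] true OR true = true
[3] true OR true = true
[4] false → true (antecedent false ⇒ implication holds) = true
[root] false OR true OR true OR true = true
Overall: true → allowed

Allowed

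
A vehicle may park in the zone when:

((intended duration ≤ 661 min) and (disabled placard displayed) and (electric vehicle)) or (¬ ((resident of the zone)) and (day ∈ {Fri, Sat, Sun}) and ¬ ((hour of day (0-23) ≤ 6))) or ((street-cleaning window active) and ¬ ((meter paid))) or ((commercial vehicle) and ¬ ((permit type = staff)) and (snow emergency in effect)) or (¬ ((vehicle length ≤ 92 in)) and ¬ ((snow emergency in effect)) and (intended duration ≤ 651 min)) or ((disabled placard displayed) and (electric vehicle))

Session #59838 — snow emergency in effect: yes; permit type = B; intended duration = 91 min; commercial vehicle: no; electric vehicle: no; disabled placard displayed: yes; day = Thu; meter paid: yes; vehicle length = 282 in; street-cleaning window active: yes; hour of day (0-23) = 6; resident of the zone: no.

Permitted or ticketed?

Atomic conditions:
  intended duration ≤ 661 min: 91 ≤ 661 is true
  disabled placard displayed: yes → true
  electric vehicle: no → false
  resident of the zone: no → false
  day ∈ {Fri, Sat, Sun}: Thu is not in the set → false
  hour of day (0-23) ≤ 6: 6 ≤ 6 is true
  street-cleaning window active: yes → true
  meter paid: yes → true
  commercial vehicle: no → false
  permit type = staff: B == staff is false
  snow emergency in effect: yes → true
  vehicle length ≤ 92 in: 282 ≤ 92 is false
  intended duration ≤ 651 min: 91 ≤ 651 is true
Combine:
[1] true AND true AND false = false
[2.1] NOT false = true
[2.3] NOT true = false
[2] true AND false AND false = false
[3.2] NOT true = false
[3] true AND false = false
[4.2] NOT false = true
[4] false AND true AND true = false
[5.1] NOT false = true
[5.2] NOT true = false
[5] true AND false AND true = false
[6] true AND false = false
[root] false OR false OR false OR false OR false OR false = false
Overall: false → ticketed

Ticketed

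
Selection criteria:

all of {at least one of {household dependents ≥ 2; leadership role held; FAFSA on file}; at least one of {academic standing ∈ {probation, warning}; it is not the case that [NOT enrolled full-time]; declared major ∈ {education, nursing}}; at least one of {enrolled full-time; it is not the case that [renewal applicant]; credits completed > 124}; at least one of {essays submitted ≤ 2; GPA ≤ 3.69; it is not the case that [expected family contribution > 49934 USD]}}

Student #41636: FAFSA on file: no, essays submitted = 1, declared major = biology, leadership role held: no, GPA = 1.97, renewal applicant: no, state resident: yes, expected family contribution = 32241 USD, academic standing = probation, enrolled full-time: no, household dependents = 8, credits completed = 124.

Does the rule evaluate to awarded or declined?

Awarded

Atomic conditions:
  household dependents ≥ 2: 8 ≥ 2 is true
  leadership role held: no → false
  FAFSA on file: no → false
  academic standing ∈ {probation, warning}: probation is in the set → true
  NOT enrolled full-time: no → true
  declared major ∈ {education, nursing}: biology is not in the set → false
  enrolled full-time: no → false
  renewal applicant: no → false
  credits completed > 124: 124 > 124 is false
  essays submitted ≤ 2: 1 ≤ 2 is true
  GPA ≤ 3.69: 1.97 ≤ 3.69 is true
  expected family contribution > 49934 USD: 32241 > 49934 is false
Combine:
[1] true OR false OR false = true
[2.2] NOT true = false
[2] true OR false OR false = true
[3.2] NOT false = true
[3] false OR true OR false = true
[4.3] NOT false = true
[4] true OR true OR true = true
[root] true AND true AND true AND true = true
Overall: true → awarded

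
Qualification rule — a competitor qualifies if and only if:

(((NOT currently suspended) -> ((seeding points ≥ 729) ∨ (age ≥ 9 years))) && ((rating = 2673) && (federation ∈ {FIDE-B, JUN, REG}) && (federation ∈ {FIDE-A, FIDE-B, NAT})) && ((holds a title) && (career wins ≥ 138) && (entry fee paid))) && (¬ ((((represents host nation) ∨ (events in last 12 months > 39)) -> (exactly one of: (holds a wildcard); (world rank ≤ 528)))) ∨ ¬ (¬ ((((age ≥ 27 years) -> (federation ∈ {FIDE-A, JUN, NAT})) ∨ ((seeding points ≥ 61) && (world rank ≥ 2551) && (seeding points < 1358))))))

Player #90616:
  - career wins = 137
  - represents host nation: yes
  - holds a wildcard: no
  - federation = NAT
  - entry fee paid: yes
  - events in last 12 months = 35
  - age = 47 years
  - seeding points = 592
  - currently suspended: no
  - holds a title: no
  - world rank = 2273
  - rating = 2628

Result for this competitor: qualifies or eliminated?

Eliminated

Atomic conditions:
  NOT currently suspended: no → true
  seeding points ≥ 729: 592 ≥ 729 is false
  age ≥ 9 years: 47 ≥ 9 is true
  rating = 2673: 2628 == 2673 is false
  federation ∈ {FIDE-B, JUN, REG}: NAT is not in the set → false
  federation ∈ {FIDE-A, FIDE-B, NAT}: NAT is in the set → true
  holds a title: no → false
  career wins ≥ 138: 137 ≥ 138 is false
  entry fee paid: yes → true
  represents host nation: yes → true
  events in last 12 months > 39: 35 > 39 is false
  holds a wildcard: no → false
  world rank ≤ 528: 2273 ≤ 528 is false
  age ≥ 27 years: 47 ≥ 27 is true
  federation ∈ {FIDE-A, JUN, NAT}: NAT is in the set → true
  seeding points ≥ 61: 592 ≥ 61 is true
  world rank ≥ 2551: 2273 ≥ 2551 is false
  seeding points < 1358: 592 < 1358 is true
Combine:
[1.1.2] false OR true = true
[1.1] true → true = true
[1.2] false AND false AND true = false
[1.3] false AND false AND true = false
[1] true AND false AND false = false
[2.1.1.1] true OR false = true
[2.1.1.2] exactly-one(false, false) = false
[2.1.1] true → false = false
[2.1] NOT false = true
[2.2.1.1.1] true → true = true
[2.2.1.1.2] true AND false AND true = false
[2.2.1.1] true OR false = true
[2.2.1] NOT true = false
[2.2] NOT false = true
[2] true OR true = true
[root] false AND true = false
Overall: false → eliminated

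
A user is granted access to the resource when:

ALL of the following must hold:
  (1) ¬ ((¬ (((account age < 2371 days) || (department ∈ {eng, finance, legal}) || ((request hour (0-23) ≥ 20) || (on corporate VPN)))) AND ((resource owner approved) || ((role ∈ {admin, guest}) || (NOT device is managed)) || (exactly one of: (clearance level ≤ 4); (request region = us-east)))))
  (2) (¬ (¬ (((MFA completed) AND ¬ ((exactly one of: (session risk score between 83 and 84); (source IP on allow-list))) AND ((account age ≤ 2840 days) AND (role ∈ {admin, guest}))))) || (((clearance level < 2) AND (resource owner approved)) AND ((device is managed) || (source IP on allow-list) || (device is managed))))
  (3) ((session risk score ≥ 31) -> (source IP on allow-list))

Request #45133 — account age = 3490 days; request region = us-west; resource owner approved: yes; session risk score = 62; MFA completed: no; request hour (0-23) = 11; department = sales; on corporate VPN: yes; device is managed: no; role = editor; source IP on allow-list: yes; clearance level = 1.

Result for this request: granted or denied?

Atomic conditions:
  account age < 2371 days: 3490 < 2371 is false
  department ∈ {eng, finance, legal}: sales is not in the set → false
  request hour (0-23) ≥ 20: 11 ≥ 20 is false
  on corporate VPN: yes → true
  resource owner approved: yes → true
  role ∈ {admin, guest}: editor is not in the set → false
  NOT device is managed: no → true
  clearance level ≤ 4: 1 ≤ 4 is true
  request region = us-east: us-west == us-east is false
  MFA completed: no → false
  session risk score between 83 and 84: 62 in [83, 84] is false
  source IP on allow-list: yes → true
  account age ≤ 2840 days: 3490 ≤ 2840 is false
  clearance level < 2: 1 < 2 is true
  device is managed: no → false
  session risk score ≥ 31: 62 ≥ 31 is true
Combine:
[1.1.1.1.3] false OR true = true
[1.1.1.1] false OR false OR true = true
[1.1.1] NOT true = false
[1.1.2.2] false OR true = true
[1.1.2.3] exactly-one(true, false) = true
[1.1.2] true OR true OR true = true
[1.1] false AND true = false
[1] NOT false = true
[2.1.1.1.2.1] exactly-one(false, true) = true
[2.1.1.1.2] NOT true = false
[2.1.1.1.3] false AND false = false
[2.1.1.1] false AND false AND false = false
[2.1.1] NOT false = true
[2.1] NOT true = false
[2.2.1] true AND true = true
[2.2.2] false OR true OR false = true
[2.2] true AND true = true
[2] false OR true = true
[3] true → true = true
[root] true AND true AND true = true
Overall: true → granted

Granted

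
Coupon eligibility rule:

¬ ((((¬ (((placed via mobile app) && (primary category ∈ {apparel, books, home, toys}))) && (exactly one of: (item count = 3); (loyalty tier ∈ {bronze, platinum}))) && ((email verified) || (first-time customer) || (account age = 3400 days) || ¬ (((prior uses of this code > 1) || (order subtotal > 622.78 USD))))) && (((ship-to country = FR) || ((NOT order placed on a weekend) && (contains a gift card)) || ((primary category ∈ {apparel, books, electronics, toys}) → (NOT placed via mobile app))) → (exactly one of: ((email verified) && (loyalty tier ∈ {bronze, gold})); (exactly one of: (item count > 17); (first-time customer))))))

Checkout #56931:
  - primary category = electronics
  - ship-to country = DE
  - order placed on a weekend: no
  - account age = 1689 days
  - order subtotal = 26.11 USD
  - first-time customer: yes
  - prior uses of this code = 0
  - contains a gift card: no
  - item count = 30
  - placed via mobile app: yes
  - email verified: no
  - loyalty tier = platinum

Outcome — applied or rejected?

Rejected

Atomic conditions:
  placed via mobile app: yes → true
  primary category ∈ {apparel, books, home, toys}: electronics is not in the set → false
  item count = 3: 30 == 3 is false
  loyalty tier ∈ {bronze, platinum}: platinum is in the set → true
  email verified: no → false
  first-time customer: yes → true
  account age = 3400 days: 1689 == 3400 is false
  prior uses of this code > 1: 0 > 1 is false
  order subtotal > 622.78 USD: 26.11 > 622.78 is false
  ship-to country = FR: DE == FR is false
  NOT order placed on a weekend: no → true
  contains a gift card: no → false
  primary category ∈ {apparel, books, electronics, toys}: electronics is in the set → true
  NOT placed via mobile app: yes → false
  loyalty tier ∈ {bronze, gold}: platinum is not in the set → false
  item count > 17: 30 > 17 is true
Combine:
[1.1.1.1.1] true AND false = false
[1.1.1.1] NOT false = true
[1.1.1.2] exactly-one(false, true) = true
[1.1.1] true AND true = true
[1.1.2.4.1] false OR false = false
[1.1.2.4] NOT false = true
[1.1.2] false OR true OR false OR true = true
[1.1] true AND true = true
[1.2.1.2] true AND false = false
[1.2.1.3] true → false = false
[1.2.1] false OR false OR false = false
[1.2.2.1] false AND false = false
[1.2.2.2] exactly-one(true, true) = false
[1.2.2] exactly-one(false, false) = false
[1.2] false → false (antecedent false ⇒ implication holds) = true
[1] true AND true = true
[root] NOT true = false
Overall: false → rejected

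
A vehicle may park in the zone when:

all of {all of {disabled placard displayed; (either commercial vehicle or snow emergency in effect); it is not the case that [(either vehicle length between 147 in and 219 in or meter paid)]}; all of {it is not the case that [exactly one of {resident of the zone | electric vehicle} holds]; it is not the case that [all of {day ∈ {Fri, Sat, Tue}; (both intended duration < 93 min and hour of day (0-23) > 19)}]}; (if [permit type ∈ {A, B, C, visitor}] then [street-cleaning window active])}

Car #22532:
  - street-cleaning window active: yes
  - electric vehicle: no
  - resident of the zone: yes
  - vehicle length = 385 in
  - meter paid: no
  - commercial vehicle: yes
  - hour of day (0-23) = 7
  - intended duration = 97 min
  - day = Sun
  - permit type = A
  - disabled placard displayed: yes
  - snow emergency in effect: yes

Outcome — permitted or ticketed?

Ticketed

Atomic conditions:
  disabled placard displayed: yes → true
  commercial vehicle: yes → true
  snow emergency in effect: yes → true
  vehicle length between 147 in and 219 in: 385 in [147, 219] is false
  meter paid: no → false
  resident of the zone: yes → true
  electric vehicle: no → false
  day ∈ {Fri, Sat, Tue}: Sun is not in the set → false
  intended duration < 93 min: 97 < 93 is false
  hour of day (0-23) > 19: 7 > 19 is false
  permit type ∈ {A, B, C, visitor}: A is in the set → true
  street-cleaning window active: yes → true
Combine:
[1.2] true OR true = true
[1.3.1] false OR false = false
[1.3] NOT false = true
[1] true AND true AND true = true
[2.1.1] exactly-one(true, false) = true
[2.1] NOT true = false
[2.2.1.2] false AND false = false
[2.2.1] false AND false = false
[2.2] NOT false = true
[2] false AND true = false
[3] true → true = true
[root] true AND false AND true = false
Overall: false → ticketed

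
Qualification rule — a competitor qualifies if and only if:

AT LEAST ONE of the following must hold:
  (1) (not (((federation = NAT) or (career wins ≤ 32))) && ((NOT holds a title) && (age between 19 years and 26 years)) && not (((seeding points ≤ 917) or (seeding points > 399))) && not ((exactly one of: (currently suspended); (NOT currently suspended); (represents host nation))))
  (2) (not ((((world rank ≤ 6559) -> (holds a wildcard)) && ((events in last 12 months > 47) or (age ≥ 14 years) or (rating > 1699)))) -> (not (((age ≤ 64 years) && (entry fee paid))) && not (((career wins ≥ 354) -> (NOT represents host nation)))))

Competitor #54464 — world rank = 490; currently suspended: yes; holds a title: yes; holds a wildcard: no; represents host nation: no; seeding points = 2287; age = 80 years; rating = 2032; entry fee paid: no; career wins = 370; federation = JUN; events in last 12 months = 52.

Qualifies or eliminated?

Eliminated

Atomic conditions:
  federation = NAT: JUN == NAT is false
  career wins ≤ 32: 370 ≤ 32 is false
  NOT holds a title: yes → false
  age between 19 years and 26 years: 80 in [19, 26] is false
  seeding points ≤ 917: 2287 ≤ 917 is false
  seeding points > 399: 2287 > 399 is true
  currently suspended: yes → true
  NOT currently suspended: yes → false
  represents host nation: no → false
  world rank ≤ 6559: 490 ≤ 6559 is true
  holds a wildcard: no → false
  events in last 12 months > 47: 52 > 47 is true
  age ≥ 14 years: 80 ≥ 14 is true
  rating > 1699: 2032 > 1699 is true
  age ≤ 64 years: 80 ≤ 64 is false
  entry fee paid: no → false
  career wins ≥ 354: 370 ≥ 354 is true
  NOT represents host nation: no → true
Combine:
[1.1.1] false OR false = false
[1.1] NOT false = true
[1.2] false AND false = false
[1.3.1] false OR true = true
[1.3] NOT true = false
[1.4.1] exactly-one(true, false, false) = true
[1.4] NOT true = false
[1] true AND false AND false AND false = false
[2.1.1.1] true → false = false
[2.1.1.2] true OR true OR true = true
[2.1.1] false AND true = false
[2.1] NOT false = true
[2.2.1.1] false AND false = false
[2.2.1] NOT false = true
[2.2.2.1] true → true = true
[2.2.2] NOT true = false
[2.2] true AND false = false
[2] true → false = false
[root] false OR false = false
Overall: false → eliminated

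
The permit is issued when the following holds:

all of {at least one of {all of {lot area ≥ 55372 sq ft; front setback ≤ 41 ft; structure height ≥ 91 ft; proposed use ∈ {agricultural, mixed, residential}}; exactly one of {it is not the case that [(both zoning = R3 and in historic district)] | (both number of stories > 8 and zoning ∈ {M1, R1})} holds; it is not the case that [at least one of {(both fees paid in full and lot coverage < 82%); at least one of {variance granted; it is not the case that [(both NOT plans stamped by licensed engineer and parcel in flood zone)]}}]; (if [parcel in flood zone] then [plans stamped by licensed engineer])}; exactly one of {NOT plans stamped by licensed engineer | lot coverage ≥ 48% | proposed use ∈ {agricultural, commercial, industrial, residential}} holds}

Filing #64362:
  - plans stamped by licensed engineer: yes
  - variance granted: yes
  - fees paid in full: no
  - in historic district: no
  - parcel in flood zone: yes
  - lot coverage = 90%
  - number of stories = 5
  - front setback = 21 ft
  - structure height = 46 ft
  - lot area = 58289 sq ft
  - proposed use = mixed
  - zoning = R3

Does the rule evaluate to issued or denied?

Issued

Atomic conditions:
  lot area ≥ 55372 sq ft: 58289 ≥ 55372 is true
  front setback ≤ 41 ft: 21 ≤ 41 is true
  structure height ≥ 91 ft: 46 ≥ 91 is false
  proposed use ∈ {agricultural, mixed, residential}: mixed is in the set → true
  zoning = R3: R3 == R3 is true
  in historic district: no → false
  number of stories > 8: 5 > 8 is false
  zoning ∈ {M1, R1}: R3 is not in the set → false
  fees paid in full: no → false
  lot coverage < 82%: 90 < 82 is false
  variance granted: yes → true
  NOT plans stamped by licensed engineer: yes → false
  parcel in flood zone: yes → true
  plans stamped by licensed engineer: yes → true
  lot coverage ≥ 48%: 90 ≥ 48 is true
  proposed use ∈ {agricultural, commercial, industrial, residential}: mixed is not in the set → false
Combine:
[1.1] true AND true AND false AND true = false
[1.2.1.1] true AND false = false
[1.2.1] NOT false = true
[1.2.2] false AND false = false
[1.2] exactly-one(true, false) = true
[1.3.1.1] false AND false = false
[1.3.1.2.2.1] false AND true = false
[1.3.1.2.2] NOT false = true
[1.3.1.2] true OR true = true
[1.3.1] false OR true = true
[1.3] NOT true = false
[1.4] true → true = true
[1] false OR true OR false OR true = true
[2] exactly-one(false, true, false) = true
[root] true AND true = true
Overall: true → issued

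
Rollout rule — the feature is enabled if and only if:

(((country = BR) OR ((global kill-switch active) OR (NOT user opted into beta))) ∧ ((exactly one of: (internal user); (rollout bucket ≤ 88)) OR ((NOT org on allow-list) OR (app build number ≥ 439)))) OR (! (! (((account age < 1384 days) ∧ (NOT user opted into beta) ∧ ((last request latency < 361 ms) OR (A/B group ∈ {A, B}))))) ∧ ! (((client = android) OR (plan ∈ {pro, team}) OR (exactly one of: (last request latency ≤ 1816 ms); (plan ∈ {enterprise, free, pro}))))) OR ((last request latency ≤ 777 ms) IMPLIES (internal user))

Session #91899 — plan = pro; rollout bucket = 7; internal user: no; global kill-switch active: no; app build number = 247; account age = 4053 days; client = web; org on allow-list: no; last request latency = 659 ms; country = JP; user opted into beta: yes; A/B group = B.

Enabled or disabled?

Disabled

Atomic conditions:
  country = BR: JP == BR is false
  global kill-switch active: no → false
  NOT user opted into beta: yes → false
  internal user: no → false
  rollout bucket ≤ 88: 7 ≤ 88 is true
  NOT org on allow-list: no → true
  app build number ≥ 439: 247 ≥ 439 is false
  account age < 1384 days: 4053 < 1384 is false
  last request latency < 361 ms: 659 < 361 is false
  A/B group ∈ {A, B}: B is in the set → true
  client = android: web == android is false
  plan ∈ {pro, team}: pro is in the set → true
  last request latency ≤ 1816 ms: 659 ≤ 1816 is true
  plan ∈ {enterprise, free, pro}: pro is in the set → true
  last request latency ≤ 777 ms: 659 ≤ 777 is true
Combine:
[1.1.2] false OR false = false
[1.1] false OR false = false
[1.2.1] exactly-one(false, true) = true
[1.2.2] true OR false = true
[1.2] true OR true = true
[1] false AND true = false
[2.1.1.1.3] false OR true = true
[2.1.1.1] false AND false AND true = false
[2.1.1] NOT false = true
[2.1] NOT true = false
[2.2.1.3] exactly-one(true, true) = false
[2.2.1] false OR true OR false = true
[2.2] NOT true = false
[2] false AND false = false
[3] true → false = false
[root] false OR false OR false = false
Overall: false → disabled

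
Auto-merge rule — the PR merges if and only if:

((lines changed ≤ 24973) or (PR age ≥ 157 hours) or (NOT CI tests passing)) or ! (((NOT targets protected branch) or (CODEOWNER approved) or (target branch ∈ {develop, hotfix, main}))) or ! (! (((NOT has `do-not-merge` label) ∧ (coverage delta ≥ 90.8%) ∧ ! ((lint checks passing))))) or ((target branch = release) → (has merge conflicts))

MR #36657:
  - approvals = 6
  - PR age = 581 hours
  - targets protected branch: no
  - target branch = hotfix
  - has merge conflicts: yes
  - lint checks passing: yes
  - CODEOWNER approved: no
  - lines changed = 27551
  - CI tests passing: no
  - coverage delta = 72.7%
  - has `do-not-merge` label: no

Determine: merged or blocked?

Merged

Atomic conditions:
  lines changed ≤ 24973: 27551 ≤ 24973 is false
  PR age ≥ 157 hours: 581 ≥ 157 is true
  NOT CI tests passing: no → true
  NOT targets protected branch: no → true
  CODEOWNER approved: no → false
  target branch ∈ {develop, hotfix, main}: hotfix is in the set → true
  NOT has `do-not-merge` label: no → true
  coverage delta ≥ 90.8%: 72.7 ≥ 90.8 is false
  lint checks passing: yes → true
  target branch = release: hotfix == release is false
  has merge conflicts: yes → true
Combine:
[1] false OR true OR true = true
[2.1] true OR false OR true = true
[2] NOT true = false
[3.1.1.3] NOT true = false
[3.1.1] true AND false AND false = false
[3.1] NOT false = true
[3] NOT true = false
[4] false → true (antecedent false ⇒ implication holds) = true
[root] true OR false OR false OR true = true
Overall: true → merged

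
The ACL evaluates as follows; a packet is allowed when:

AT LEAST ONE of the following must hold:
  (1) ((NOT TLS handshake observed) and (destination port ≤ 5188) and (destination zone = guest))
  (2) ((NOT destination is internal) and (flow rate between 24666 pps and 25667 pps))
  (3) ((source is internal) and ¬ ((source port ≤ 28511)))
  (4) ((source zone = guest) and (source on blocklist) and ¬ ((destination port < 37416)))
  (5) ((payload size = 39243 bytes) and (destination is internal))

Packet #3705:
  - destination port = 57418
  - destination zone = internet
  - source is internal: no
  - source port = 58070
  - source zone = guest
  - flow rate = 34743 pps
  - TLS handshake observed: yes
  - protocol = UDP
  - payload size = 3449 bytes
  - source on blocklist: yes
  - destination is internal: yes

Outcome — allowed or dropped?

Allowed

Atomic conditions:
  NOT TLS handshake observed: yes → false
  destination port ≤ 5188: 57418 ≤ 5188 is false
  destination zone = guest: internet == guest is false
  NOT destination is internal: yes → false
  flow rate between 24666 pps and 25667 pps: 34743 in [24666, 25667] is false
  source is internal: no → false
  source port ≤ 28511: 58070 ≤ 28511 is false
  source zone = guest: guest == guest is true
  source on blocklist: yes → true
  destination port < 37416: 57418 < 37416 is false
  payload size = 39243 bytes: 3449 == 39243 is false
  destination is internal: yes → true
Combine:
[1] false AND false AND false = false
[2] false AND false = false
[3.2] NOT false = true
[3] false AND true = false
[4.3] NOT false = true
[4] true AND true AND true = true
[5] false AND true = false
[root] false OR false OR false OR true OR false = true
Overall: true → allowed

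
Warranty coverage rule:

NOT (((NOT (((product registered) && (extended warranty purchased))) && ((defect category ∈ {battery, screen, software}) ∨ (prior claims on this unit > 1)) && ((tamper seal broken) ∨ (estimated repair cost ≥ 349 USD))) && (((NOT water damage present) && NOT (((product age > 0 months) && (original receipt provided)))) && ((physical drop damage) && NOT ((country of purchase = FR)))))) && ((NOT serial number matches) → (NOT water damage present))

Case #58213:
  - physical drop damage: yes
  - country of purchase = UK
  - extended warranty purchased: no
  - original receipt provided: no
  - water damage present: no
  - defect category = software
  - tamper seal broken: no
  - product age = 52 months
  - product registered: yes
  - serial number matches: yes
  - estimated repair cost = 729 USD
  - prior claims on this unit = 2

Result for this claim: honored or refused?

Atomic conditions:
  product registered: yes → true
  extended warranty purchased: no → false
  defect category ∈ {battery, screen, software}: software is in the set → true
  prior claims on this unit > 1: 2 > 1 is true
  tamper seal broken: no → false
  estimated repair cost ≥ 349 USD: 729 ≥ 349 is true
  NOT water damage present: no → true
  product age > 0 months: 52 > 0 is true
  original receipt provided: no → false
  physical drop damage: yes → true
  country of purchase = FR: UK == FR is false
  NOT serial number matches: yes → false
Combine:
[1.1.1.1.1] true AND false = false
[1.1.1.1] NOT false = true
[1.1.1.2] true OR true = true
[1.1.1.3] false OR true = true
[1.1.1] true AND true AND true = true
[1.1.2.1.2.1] true AND false = false
[1.1.2.1.2] NOT false = true
[1.1.2.1] true AND true = true
[1.1.2.2.2] NOT false = true
[1.1.2.2] true AND true = true
[1.1.2] true AND true = true
[1.1] true AND true = true
[1] NOT true = false
[2] false → true (antecedent false ⇒ implication holds) = true
[root] false AND true = false
Overall: false → refused

Refused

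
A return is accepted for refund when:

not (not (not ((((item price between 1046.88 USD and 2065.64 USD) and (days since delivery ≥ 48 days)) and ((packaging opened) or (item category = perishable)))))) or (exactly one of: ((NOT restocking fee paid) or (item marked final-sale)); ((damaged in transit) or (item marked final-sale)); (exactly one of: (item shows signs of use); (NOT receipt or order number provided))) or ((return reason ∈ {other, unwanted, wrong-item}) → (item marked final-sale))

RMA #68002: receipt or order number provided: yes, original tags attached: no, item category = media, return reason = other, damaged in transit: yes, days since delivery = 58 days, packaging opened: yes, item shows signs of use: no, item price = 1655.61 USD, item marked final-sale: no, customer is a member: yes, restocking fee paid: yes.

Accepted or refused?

Atomic conditions:
  item price between 1046.88 USD and 2065.64 USD: 1655.61 in [1046.88, 2065.64] is true
  days since delivery ≥ 48 days: 58 ≥ 48 is true
  packaging opened: yes → true
  item category = perishable: media == perishable is false
  NOT restocking fee paid: yes → false
  item marked final-sale: no → false
  damaged in transit: yes → true
  item shows signs of use: no → false
  NOT receipt or order number provided: yes → false
  return reason ∈ {other, unwanted, wrong-item}: other is in the set → true
Combine:
[1.1.1.1.1] true AND true = true
[1.1.1.1.2] true OR false = true
[1.1.1.1] true AND true = true
[1.1.1] NOT true = false
[1.1] NOT false = true
[1] NOT true = false
[2.1] false OR false = false
[2.2] true OR false = true
[2.3] exactly-one(false, false) = false
[2] exactly-one(false, true, false) = true
[3] true → false = false
[root] false OR true OR false = true
Overall: true → accepted

Accepted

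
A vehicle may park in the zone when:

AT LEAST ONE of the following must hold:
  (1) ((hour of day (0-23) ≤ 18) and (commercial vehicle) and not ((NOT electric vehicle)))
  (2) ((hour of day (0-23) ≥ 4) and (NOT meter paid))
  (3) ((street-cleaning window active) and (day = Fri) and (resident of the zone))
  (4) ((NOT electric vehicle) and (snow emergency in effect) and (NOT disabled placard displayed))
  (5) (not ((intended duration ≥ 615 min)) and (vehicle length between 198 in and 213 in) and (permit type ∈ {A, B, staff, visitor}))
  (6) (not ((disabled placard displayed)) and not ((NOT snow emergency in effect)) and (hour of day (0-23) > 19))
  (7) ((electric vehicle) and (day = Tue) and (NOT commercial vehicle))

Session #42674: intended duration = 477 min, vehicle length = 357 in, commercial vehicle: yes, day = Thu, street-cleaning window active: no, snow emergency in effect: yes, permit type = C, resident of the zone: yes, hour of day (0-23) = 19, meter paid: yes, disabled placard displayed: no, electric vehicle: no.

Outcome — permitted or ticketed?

Atomic conditions:
  hour of day (0-23) ≤ 18: 19 ≤ 18 is false
  commercial vehicle: yes → true
  NOT electric vehicle: no → true
  hour of day (0-23) ≥ 4: 19 ≥ 4 is true
  NOT meter paid: yes → false
  street-cleaning window active: no → false
  day = Fri: Thu == Fri is false
  resident of the zone: yes → true
  snow emergency in effect: yes → true
  NOT disabled placard displayed: no → true
  intended duration ≥ 615 min: 477 ≥ 615 is false
  vehicle length between 198 in and 213 in: 357 in [198, 213] is false
  permit type ∈ {A, B, staff, visitor}: C is not in the set → false
  disabled placard displayed: no → false
  NOT snow emergency in effect: yes → false
  hour of day (0-23) > 19: 19 > 19 is false
  electric vehicle: no → false
  day = Tue: Thu == Tue is false
  NOT commercial vehicle: yes → false
Combine:
[1.3] NOT true = false
[1] false AND true AND false = false
[2] true AND false = false
[3] false AND false AND true = false
[4] true AND true AND true = true
[5.1] NOT false = true
[5] true AND false AND false = false
[6.1] NOT false = true
[6.2] NOT false = true
[6] true AND true AND false = false
[7] false AND false AND false = false
[root] false OR false OR false OR true OR false OR false OR false = true
Overall: true → permitted

Permitted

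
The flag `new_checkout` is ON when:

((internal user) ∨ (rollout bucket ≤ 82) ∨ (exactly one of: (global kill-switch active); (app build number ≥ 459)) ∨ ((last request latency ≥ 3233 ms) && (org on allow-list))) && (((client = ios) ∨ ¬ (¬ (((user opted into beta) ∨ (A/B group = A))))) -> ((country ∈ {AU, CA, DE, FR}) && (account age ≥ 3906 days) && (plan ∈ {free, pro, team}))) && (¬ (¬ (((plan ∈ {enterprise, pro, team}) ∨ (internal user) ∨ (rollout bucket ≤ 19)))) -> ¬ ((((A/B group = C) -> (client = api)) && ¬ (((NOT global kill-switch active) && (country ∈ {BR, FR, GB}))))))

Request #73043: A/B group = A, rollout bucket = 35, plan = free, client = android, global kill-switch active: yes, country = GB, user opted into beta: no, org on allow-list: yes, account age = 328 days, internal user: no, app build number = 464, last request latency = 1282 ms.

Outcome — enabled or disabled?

Atomic conditions:
  internal user: no → false
  rollout bucket ≤ 82: 35 ≤ 82 is true
  global kill-switch active: yes → true
  app build number ≥ 459: 464 ≥ 459 is true
  last request latency ≥ 3233 ms: 1282 ≥ 3233 is false
  org on allow-list: yes → true
  client = ios: android == ios is false
  user opted into beta: no → false
  A/B group = A: A == A is true
  country ∈ {AU, CA, DE, FR}: GB is not in the set → false
  account age ≥ 3906 days: 328 ≥ 3906 is false
  plan ∈ {free, pro, team}: free is in the set → true
  plan ∈ {enterprise, pro, team}: free is not in the set → false
  rollout bucket ≤ 19: 35 ≤ 19 is false
  A/B group = C: A == C is false
  client = api: android == api is false
  NOT global kill-switch active: yes → false
  country ∈ {BR, FR, GB}: GB is in the set → true
Combine:
[1.3] exactly-one(true, true) = false
[1.4] false AND true = false
[1] false OR true OR false OR false = true
[2.1.2.1.1] false OR true = true
[2.1.2.1] NOT true = false
[2.1.2] NOT false = true
[2.1] false OR true = true
[2.2] false AND false AND true = false
[2] true → false = false
[3.1.1.1] false OR false OR false = false
[3.1.1] NOT false = true
[3.1] NOT true = false
[3.2.1.1] false → false (antecedent false ⇒ implication holds) = true
[3.2.1.2.1] false AND true = false
[3.2.1.2] NOT false = true
[3.2.1] true AND true = true
[3.2] NOT true = false
[3] false → false (antecedent false ⇒ implication holds) = true
[root] true AND false AND true = false
Overall: false → disabled

Disabled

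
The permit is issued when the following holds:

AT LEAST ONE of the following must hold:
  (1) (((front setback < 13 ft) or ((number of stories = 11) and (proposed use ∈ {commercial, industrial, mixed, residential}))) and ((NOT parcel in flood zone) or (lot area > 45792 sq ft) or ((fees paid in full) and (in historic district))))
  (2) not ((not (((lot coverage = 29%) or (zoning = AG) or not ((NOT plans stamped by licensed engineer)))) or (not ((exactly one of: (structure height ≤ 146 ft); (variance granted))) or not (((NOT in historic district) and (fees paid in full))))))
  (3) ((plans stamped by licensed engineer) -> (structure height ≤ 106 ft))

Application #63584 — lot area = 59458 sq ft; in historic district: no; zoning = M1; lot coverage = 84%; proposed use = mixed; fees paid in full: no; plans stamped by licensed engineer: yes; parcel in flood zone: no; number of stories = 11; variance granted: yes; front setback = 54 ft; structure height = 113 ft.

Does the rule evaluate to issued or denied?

Atomic conditions:
  front setback < 13 ft: 54 < 13 is false
  number of stories = 11: 11 == 11 is true
  proposed use ∈ {commercial, industrial, mixed, residential}: mixed is in the set → true
  NOT parcel in flood zone: no → true
  lot area > 45792 sq ft: 59458 > 45792 is true
  fees paid in full: no → false
  in historic district: no → false
  lot coverage = 29%: 84 == 29 is false
  zoning = AG: M1 == AG is false
  NOT plans stamped by licensed engineer: yes → false
  structure height ≤ 146 ft: 113 ≤ 146 is true
  variance granted: yes → true
  NOT in historic district: no → true
  plans stamped by licensed engineer: yes → true
  structure height ≤ 106 ft: 113 ≤ 106 is false
Combine:
[1.1.2] true AND true = true
[1.1] false OR true = true
[1.2.3] false AND false = false
[1.2] true OR true OR false = true
[1] true AND true = true
[2.1.1.1.3] NOT false = true
[2.1.1.1] false OR false OR true = true
[2.1.1] NOT true = false
[2.1.2.1.1] exactly-one(true, true) = false
[2.1.2.1] NOT false = true
[2.1.2.2.1] true AND false = false
[2.1.2.2] NOT false = true
[2.1.2] true OR true = true
[2.1] false OR true = true
[2] NOT true = false
[3] true → false = false
[root] true OR false OR false = true
Overall: true → issued

Issued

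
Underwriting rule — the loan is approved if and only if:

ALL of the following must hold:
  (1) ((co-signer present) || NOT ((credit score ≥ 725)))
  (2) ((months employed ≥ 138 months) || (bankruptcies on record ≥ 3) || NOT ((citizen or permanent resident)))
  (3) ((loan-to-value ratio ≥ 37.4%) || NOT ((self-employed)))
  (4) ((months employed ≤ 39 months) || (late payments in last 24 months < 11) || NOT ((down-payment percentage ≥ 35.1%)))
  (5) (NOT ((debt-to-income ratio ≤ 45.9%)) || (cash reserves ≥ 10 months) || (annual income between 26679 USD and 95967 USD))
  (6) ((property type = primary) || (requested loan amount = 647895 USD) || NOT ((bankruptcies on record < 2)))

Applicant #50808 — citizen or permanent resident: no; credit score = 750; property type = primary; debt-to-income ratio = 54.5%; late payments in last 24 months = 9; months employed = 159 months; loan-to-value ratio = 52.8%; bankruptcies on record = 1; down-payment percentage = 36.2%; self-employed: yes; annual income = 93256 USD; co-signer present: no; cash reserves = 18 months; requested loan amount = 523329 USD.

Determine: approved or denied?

Atomic conditions:
  co-signer present: no → false
  credit score ≥ 725: 750 ≥ 725 is true
  months employed ≥ 138 months: 159 ≥ 138 is true
  bankruptcies on record ≥ 3: 1 ≥ 3 is false
  citizen or permanent resident: no → false
  loan-to-value ratio ≥ 37.4%: 52.8 ≥ 37.4 is true
  self-employed: yes → true
  months employed ≤ 39 months: 159 ≤ 39 is false
  late payments in last 24 months < 11: 9 < 11 is true
  down-payment percentage ≥ 35.1%: 36.2 ≥ 35.1 is true
  debt-to-income ratio ≤ 45.9%: 54.5 ≤ 45.9 is false
  cash reserves ≥ 10 months: 18 ≥ 10 is true
  annual income between 26679 USD and 95967 USD: 93256 in [26679, 95967] is true
  property type = primary: primary == primary is true
  requested loan amount = 647895 USD: 523329 == 647895 is false
  bankruptcies on record < 2: 1 < 2 is true
Combine:
[1.2] NOT true = false
[1] false OR false = false
[2.3] NOT false = true
[2] true OR false OR true = true
[3.2] NOT true = false
[3] true OR false = true
[4.3] NOT true = false
[4] false OR true OR false = true
[5.1] NOT false = true
[5] true OR true OR true = true
[6.3] NOT true = false
[6] true OR false OR false = true
[root] false AND true AND true AND true AND true AND true = false
Overall: false → denied

Denied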